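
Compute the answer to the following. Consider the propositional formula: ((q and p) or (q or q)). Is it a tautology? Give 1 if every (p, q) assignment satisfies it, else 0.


Check all 4 assignments:
p=0, q=0: 0
p=0, q=1: 1
p=1, q=0: 0
p=1, q=1: 1
Satisfying count = 2/4.
Tautology iff count = 4: no.

0


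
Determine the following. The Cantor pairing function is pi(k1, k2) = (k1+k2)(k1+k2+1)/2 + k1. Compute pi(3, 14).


k1 + k2 = 17
(k1+k2)(k1+k2+1)/2 = 17 * 18 / 2 = 153
pi = 153 + 3 = 156

156


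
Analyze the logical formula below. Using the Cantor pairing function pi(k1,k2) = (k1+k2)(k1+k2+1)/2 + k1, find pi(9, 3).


k1 + k2 = 12
(k1+k2)(k1+k2+1)/2 = 12 * 13 / 2 = 78
pi = 78 + 9 = 87

87


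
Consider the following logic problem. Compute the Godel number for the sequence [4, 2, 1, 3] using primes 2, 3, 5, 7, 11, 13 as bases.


Encode each element as an exponent of the corresponding prime:
  2^4 = 16
  3^2 = 9
  5^1 = 5
  7^3 = 343
Product = 16 * 9 * 5 * 343 = 246960

246960


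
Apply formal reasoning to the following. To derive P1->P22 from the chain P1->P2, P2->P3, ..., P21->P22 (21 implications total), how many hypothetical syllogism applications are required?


With 21 implications in a chain connecting 22 propositions:
P1->P2, P2->P3, ..., P21->P22
Steps needed = (number of implications) - 1 = 21 - 1 = 20

20


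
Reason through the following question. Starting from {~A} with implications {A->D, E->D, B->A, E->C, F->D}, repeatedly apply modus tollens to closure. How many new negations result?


Initial negated facts: {~A}
Apply modus tollens to closure:
  ~A and B->A  =>  ~B
Final negated: {~A, ~B}
New negations: {~B}
Count = 1

1


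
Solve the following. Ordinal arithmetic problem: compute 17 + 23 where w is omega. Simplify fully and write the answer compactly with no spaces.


Compute 17 + 23.
Ordinal + is associative but NOT commutative; for finite n>0, n + w = w but w + n stays w+n.
Both operands finite; ordinal + agrees with natural +: 17 + 23 = 40.
Result = 40

40


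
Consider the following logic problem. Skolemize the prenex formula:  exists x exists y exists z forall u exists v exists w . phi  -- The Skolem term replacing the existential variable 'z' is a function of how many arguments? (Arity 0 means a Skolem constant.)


Quantifier prefix: exists x exists y exists z forall u exists v exists w
'z' is existentially quantified at position 3.
No universal quantifiers precede it.
Skolem function arity = 0 (a Skolem constant)

0


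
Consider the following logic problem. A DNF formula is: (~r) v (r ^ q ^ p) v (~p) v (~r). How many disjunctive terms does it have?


A DNF formula is a disjunction of terms (conjunctions).
Terms are separated by v.
Counting the disjuncts: 4 terms.

4


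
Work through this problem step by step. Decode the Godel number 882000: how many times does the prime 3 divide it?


Factorize 882000 by dividing by 3 repeatedly.
Division steps: 3 divides 882000 exactly 2 time(s).
Exponent of 3 = 2

2


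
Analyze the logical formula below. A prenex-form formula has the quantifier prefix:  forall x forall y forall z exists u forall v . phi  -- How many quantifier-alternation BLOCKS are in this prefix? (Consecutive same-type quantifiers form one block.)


Quantifier-type sequence: A A A E A  (A=forall, E=exists)
Group into maximal same-type runs:
  Ax3 | Ex1 | Ax1
Number of blocks = 3

3


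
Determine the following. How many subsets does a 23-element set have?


The power set of a set with n elements has 2^n elements.
|P(S)| = 2^23 = 8388608

8388608


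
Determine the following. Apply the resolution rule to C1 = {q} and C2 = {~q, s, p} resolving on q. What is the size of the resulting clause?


Remove q from C1 and ~q from C2.
C1 remainder: {}
C2 remainder: {s, p}
Union (resolvent): {p, s}
Resolvent has 2 literal(s).

2


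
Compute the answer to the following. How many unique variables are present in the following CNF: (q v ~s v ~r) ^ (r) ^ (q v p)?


Identify each variable that appears in the formula.
Variables found: p, q, r, s
Count = 4

4


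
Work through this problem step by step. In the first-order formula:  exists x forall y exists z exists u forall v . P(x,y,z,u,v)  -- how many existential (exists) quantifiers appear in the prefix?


Quantifier prefix: exists x forall y exists z exists u forall v
Mark each quantifier type:
  E U E E U
Universal count = 2, Existential count = 3
Asked for existential (exists) quantifiers: 3

3


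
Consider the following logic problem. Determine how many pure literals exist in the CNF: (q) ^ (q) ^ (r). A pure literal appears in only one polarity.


Check each variable for pure literal status:
p: absent (not pure)
q: pure positive
r: pure positive
Pure literal count = 2

2


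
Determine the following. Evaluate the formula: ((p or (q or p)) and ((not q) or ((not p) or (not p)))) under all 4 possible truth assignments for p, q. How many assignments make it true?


Check all 4 assignments:
p=0, q=0: 0
p=0, q=1: 1
p=1, q=0: 1
p=1, q=1: 0
Count of True = 2

2


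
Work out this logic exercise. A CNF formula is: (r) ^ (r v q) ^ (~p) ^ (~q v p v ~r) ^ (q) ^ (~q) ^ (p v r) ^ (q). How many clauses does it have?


A CNF formula is a conjunction of clauses.
Clauses are separated by ^.
Counting the conjuncts: 8 clauses.

8


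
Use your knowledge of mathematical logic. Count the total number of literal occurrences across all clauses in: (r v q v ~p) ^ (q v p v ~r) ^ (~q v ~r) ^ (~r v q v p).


Counting literals in each clause:
Clause 1: 3 literal(s)
Clause 2: 3 literal(s)
Clause 3: 2 literal(s)
Clause 4: 3 literal(s)
Total = 11

11


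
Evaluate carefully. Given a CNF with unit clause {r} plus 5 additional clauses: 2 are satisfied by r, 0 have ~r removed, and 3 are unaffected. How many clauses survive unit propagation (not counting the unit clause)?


Satisfied (removed): 2
Shortened (remain): 0
Unchanged (remain): 3
Remaining = 0 + 3 = 3

3


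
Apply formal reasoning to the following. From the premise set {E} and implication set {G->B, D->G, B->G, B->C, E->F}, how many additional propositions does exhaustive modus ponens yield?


Initial facts: {E}
Apply modus ponens to closure:
  E and E->F  =>  F
Final known: {E, F}
New propositions: {F}
Count = 1

1


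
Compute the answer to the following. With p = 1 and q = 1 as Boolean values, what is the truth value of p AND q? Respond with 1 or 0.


p = 1, q = 1
Operation: p AND q
Evaluate: 1 AND 1 = 1

1


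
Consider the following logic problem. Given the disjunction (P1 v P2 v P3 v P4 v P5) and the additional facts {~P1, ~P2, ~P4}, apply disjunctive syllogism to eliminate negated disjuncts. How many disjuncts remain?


Original disjuncts (5): P1, P2, P3, P4, P5
Negated (eliminate): ~P1, ~P2, ~P4
Remaining disjuncts: P3, P5
Count = 5 - 3 = 2

2


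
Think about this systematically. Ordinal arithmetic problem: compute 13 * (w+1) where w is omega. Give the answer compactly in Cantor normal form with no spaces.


Compute 13 * (w+1).
Ordinal * is associative and left-distributive over +, but NOT commutative; for finite n>1, n*w = w but w*n stays w*n.
By left-distributivity: 13 * (w+1) = 13*w + 13*1 = w + 13 = w+13.
Result = w+13

w+13


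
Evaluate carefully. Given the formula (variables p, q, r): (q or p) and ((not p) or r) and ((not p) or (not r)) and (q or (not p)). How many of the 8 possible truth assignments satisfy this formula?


Evaluate all 8 assignments for p, q, r:
p=0, q=0, r=0: 0
p=0, q=0, r=1: 0
p=0, q=1, r=0: 1
p=0, q=1, r=1: 1
p=1, q=0, r=0: 0
p=1, q=0, r=1: 0
p=1, q=1, r=0: 0
p=1, q=1, r=1: 0
Satisfying count = 2

2


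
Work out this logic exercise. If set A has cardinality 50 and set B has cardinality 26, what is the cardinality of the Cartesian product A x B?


The Cartesian product A x B contains all ordered pairs (a, b).
|A x B| = |A| * |B| = 50 * 26 = 1300

1300


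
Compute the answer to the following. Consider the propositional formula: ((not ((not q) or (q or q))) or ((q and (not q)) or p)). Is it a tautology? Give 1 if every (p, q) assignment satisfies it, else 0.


Check all 4 assignments:
p=0, q=0: 0
p=0, q=1: 0
p=1, q=0: 1
p=1, q=1: 1
Satisfying count = 2/4.
Tautology iff count = 4: no.

0


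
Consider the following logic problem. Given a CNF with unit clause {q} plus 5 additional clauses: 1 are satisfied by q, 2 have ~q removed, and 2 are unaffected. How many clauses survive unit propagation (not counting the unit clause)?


Satisfied (removed): 1
Shortened (remain): 2
Unchanged (remain): 2
Remaining = 2 + 2 = 4

4


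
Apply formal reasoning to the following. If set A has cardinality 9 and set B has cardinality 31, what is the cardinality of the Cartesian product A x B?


The Cartesian product A x B contains all ordered pairs (a, b).
|A x B| = |A| * |B| = 9 * 31 = 279

279


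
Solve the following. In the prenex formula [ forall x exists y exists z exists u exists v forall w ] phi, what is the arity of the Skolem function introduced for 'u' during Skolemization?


Quantifier prefix: forall x exists y exists z exists u exists v forall w
'u' is existentially quantified at position 4.
Universal variables preceding it: x
Skolem function arity = 1

1


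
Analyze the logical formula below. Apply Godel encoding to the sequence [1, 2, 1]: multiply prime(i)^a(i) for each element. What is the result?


Encode each element as an exponent of the corresponding prime:
  2^1 = 2
  3^2 = 9
  5^1 = 5
Product = 2 * 9 * 5 = 90

90


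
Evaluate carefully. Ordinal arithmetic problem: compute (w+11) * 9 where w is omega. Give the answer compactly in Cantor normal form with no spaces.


Compute (w+11) * 9.
Ordinal * is associative and left-distributive over +, but NOT commutative; for finite n>1, n*w = w but w*n stays w*n.
(w+11) * 9 = (w+11) repeated 9 times. Each intermediate +11 is absorbed by the following w; only the last survives: w*9+11.
Result = w*9+11

w*9+11


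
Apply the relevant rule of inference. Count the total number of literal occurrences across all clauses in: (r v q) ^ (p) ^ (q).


Counting literals in each clause:
Clause 1: 2 literal(s)
Clause 2: 1 literal(s)
Clause 3: 1 literal(s)
Total = 4

4


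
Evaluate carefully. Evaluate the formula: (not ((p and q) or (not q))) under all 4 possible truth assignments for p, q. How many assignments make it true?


Check all 4 assignments:
p=0, q=0: 0
p=0, q=1: 1
p=1, q=0: 0
p=1, q=1: 0
Count of True = 1

1


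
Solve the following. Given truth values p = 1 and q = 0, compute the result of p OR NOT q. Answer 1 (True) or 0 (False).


p = 1, q = 0
Operation: p OR NOT q
Evaluate: 1 OR NOT 0 = 1

1


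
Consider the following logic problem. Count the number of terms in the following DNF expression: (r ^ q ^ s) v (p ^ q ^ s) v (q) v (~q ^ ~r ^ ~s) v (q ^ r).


A DNF formula is a disjunction of terms (conjunctions).
Terms are separated by v.
Counting the disjuncts: 5 terms.

5


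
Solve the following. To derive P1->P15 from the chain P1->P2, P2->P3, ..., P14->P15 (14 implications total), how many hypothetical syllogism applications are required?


With 14 implications in a chain connecting 15 propositions:
P1->P2, P2->P3, ..., P14->P15
Steps needed = (number of implications) - 1 = 14 - 1 = 13

13


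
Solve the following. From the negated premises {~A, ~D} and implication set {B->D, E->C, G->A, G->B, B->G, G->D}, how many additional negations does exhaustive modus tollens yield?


Initial negated facts: {~A, ~D}
Apply modus tollens to closure:
  ~D and B->D  =>  ~B
  ~A and G->A  =>  ~G
Final negated: {~A, ~B, ~D, ~G}
New negations: {~B, ~G}
Count = 2

2


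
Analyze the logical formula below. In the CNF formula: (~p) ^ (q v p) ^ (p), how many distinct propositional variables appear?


Identify each variable that appears in the formula.
Variables found: p, q
Count = 2

2


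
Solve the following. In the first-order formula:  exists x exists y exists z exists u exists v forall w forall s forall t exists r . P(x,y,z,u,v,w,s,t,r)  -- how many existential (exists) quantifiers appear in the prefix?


Quantifier prefix: exists x exists y exists z exists u exists v forall w forall s forall t exists r
Mark each quantifier type:
  E E E E E U U U E
Universal count = 3, Existential count = 6
Asked for existential (exists) quantifiers: 6

6


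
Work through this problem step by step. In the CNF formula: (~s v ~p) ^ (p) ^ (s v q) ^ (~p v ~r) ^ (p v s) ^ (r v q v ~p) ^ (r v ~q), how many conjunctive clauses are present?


A CNF formula is a conjunction of clauses.
Clauses are separated by ^.
Counting the conjuncts: 7 clauses.

7


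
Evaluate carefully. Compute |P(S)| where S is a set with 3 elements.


The power set of a set with n elements has 2^n elements.
|P(S)| = 2^3 = 8

8


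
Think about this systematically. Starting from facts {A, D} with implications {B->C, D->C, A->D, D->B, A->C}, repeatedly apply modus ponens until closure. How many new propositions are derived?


Initial facts: {A, D}
Apply modus ponens to closure:
  D and D->C  =>  C
  D and D->B  =>  B
Final known: {A, B, C, D}
New propositions: {B, C}
Count = 2

2


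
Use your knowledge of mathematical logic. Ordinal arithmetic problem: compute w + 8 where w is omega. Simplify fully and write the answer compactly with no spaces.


Compute w + 8.
Ordinal + is associative but NOT commutative; for finite n>0, n + w = w but w + n stays w+n.
w + 8 is already in normal form (a successor ordinal beyond w).
Result = w+8

w+8


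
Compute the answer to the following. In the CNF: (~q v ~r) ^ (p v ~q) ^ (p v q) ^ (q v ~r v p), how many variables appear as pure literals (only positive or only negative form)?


Check each variable for pure literal status:
p: pure positive
q: mixed (not pure)
r: pure negative
Pure literal count = 2

2


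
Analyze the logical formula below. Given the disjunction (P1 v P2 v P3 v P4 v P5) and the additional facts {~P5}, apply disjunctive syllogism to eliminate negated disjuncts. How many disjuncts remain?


Original disjuncts (5): P1, P2, P3, P4, P5
Negated (eliminate): ~P5
Remaining disjuncts: P1, P2, P3, P4
Count = 5 - 1 = 4

4


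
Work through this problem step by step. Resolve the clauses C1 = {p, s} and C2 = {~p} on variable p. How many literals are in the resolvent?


Remove p from C1 and ~p from C2.
C1 remainder: {s}
C2 remainder: {}
Union (resolvent): {s}
Resolvent has 1 literal(s).

1


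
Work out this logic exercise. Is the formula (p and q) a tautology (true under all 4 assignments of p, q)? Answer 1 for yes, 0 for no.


Check all 4 assignments:
p=0, q=0: 0
p=0, q=1: 0
p=1, q=0: 0
p=1, q=1: 1
Satisfying count = 1/4.
Tautology iff count = 4: no.

0


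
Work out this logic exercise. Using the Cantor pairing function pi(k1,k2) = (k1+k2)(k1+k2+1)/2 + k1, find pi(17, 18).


k1 + k2 = 35
(k1+k2)(k1+k2+1)/2 = 35 * 36 / 2 = 630
pi = 630 + 17 = 647

647


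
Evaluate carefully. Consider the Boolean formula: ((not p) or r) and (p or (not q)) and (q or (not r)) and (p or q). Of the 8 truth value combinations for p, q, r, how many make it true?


Evaluate all 8 assignments for p, q, r:
p=0, q=0, r=0: 0
p=0, q=0, r=1: 0
p=0, q=1, r=0: 0
p=0, q=1, r=1: 0
p=1, q=0, r=0: 0
p=1, q=0, r=1: 0
p=1, q=1, r=0: 0
p=1, q=1, r=1: 1
Satisfying count = 1

1


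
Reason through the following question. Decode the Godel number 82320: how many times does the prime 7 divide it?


Factorize 82320 by dividing by 7 repeatedly.
Division steps: 7 divides 82320 exactly 3 time(s).
Exponent of 7 = 3

3


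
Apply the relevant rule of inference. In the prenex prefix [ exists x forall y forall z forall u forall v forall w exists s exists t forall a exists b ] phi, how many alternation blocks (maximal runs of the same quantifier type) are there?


Quantifier-type sequence: E A A A A A E E A E  (A=forall, E=exists)
Group into maximal same-type runs:
  Ex1 | Ax5 | Ex2 | Ax1 | Ex1
Number of blocks = 5

5


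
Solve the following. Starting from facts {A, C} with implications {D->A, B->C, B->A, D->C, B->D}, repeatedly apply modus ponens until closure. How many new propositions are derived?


Initial facts: {A, C}
Apply modus ponens to closure:
  (no implication fires)
Final known: {A, C}
New propositions: {(none)}
Count = 0

0


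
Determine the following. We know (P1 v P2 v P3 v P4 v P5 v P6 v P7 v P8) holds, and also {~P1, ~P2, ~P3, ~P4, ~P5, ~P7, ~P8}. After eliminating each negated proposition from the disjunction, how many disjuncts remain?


Original disjuncts (8): P1, P2, P3, P4, P5, P6, P7, P8
Negated (eliminate): ~P1, ~P2, ~P3, ~P4, ~P5, ~P7, ~P8
Remaining disjuncts: P6
Count = 8 - 7 = 1

1


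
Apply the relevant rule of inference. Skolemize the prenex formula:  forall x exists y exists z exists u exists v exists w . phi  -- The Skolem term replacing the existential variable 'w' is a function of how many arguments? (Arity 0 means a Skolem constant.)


Quantifier prefix: forall x exists y exists z exists u exists v exists w
'w' is existentially quantified at position 6.
Universal variables preceding it: x
Skolem function arity = 1

1


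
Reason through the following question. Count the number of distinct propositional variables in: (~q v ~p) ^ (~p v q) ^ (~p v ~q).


Identify each variable that appears in the formula.
Variables found: p, q
Count = 2

2


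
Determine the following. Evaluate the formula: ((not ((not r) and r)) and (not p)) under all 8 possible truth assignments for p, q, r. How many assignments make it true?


Check all 8 assignments:
p=0, q=0, r=0: 1
p=0, q=0, r=1: 1
p=0, q=1, r=0: 1
p=0, q=1, r=1: 1
p=1, q=0, r=0: 0
p=1, q=0, r=1: 0
p=1, q=1, r=0: 0
p=1, q=1, r=1: 0
Count of True = 4

4


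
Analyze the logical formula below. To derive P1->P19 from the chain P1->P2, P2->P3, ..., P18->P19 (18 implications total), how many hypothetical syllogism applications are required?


With 18 implications in a chain connecting 19 propositions:
P1->P2, P2->P3, ..., P18->P19
Steps needed = (number of implications) - 1 = 18 - 1 = 17

17


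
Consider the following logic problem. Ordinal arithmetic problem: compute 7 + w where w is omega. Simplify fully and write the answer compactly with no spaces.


Compute 7 + w.
Ordinal + is associative but NOT commutative; for finite n>0, n + w = w but w + n stays w+n.
Any finite left addend is absorbed by w on the right: 7 + w = w.
Result = w

w


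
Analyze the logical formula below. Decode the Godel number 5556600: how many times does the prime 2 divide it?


Factorize 5556600 by dividing by 2 repeatedly.
Division steps: 2 divides 5556600 exactly 3 time(s).
Exponent of 2 = 3

3


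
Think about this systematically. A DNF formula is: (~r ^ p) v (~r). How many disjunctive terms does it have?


A DNF formula is a disjunction of terms (conjunctions).
Terms are separated by v.
Counting the disjuncts: 2 terms.

2


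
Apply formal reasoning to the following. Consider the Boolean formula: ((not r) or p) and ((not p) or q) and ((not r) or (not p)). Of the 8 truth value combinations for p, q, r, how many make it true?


Evaluate all 8 assignments for p, q, r:
p=0, q=0, r=0: 1
p=0, q=0, r=1: 0
p=0, q=1, r=0: 1
p=0, q=1, r=1: 0
p=1, q=0, r=0: 0
p=1, q=0, r=1: 0
p=1, q=1, r=0: 1
p=1, q=1, r=1: 0
Satisfying count = 3

3


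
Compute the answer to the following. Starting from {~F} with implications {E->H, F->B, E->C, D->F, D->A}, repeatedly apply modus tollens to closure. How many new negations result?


Initial negated facts: {~F}
Apply modus tollens to closure:
  ~F and D->F  =>  ~D
Final negated: {~D, ~F}
New negations: {~D}
Count = 1

1


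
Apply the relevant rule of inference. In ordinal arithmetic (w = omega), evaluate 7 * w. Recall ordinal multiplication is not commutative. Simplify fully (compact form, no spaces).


Compute 7 * w.
Ordinal * is associative and left-distributive over +, but NOT commutative; for finite n>1, n*w = w but w*n stays w*n.
For finite n>0, n * w = sup{n*k : k<w} = w. So 7 * w = w.
Result = w

w


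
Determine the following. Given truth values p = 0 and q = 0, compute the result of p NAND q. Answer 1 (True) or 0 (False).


p = 0, q = 0
Operation: p NAND q
Evaluate: 0 NAND 0 = 1

1


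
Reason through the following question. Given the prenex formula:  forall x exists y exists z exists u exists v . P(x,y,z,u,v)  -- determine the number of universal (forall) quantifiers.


Quantifier prefix: forall x exists y exists z exists u exists v
Mark each quantifier type:
  U E E E E
Universal count = 1, Existential count = 4
Asked for universal (forall) quantifiers: 1

1


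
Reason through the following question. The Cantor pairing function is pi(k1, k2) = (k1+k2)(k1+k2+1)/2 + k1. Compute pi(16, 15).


k1 + k2 = 31
(k1+k2)(k1+k2+1)/2 = 31 * 32 / 2 = 496
pi = 496 + 16 = 512

512


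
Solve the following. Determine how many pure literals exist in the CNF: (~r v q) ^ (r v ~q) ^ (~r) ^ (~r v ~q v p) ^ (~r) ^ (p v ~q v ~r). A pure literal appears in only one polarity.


Check each variable for pure literal status:
p: pure positive
q: mixed (not pure)
r: mixed (not pure)
Pure literal count = 1

1


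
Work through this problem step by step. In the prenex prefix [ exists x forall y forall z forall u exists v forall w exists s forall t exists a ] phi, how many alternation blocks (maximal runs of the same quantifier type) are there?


Quantifier-type sequence: E A A A E A E A E  (A=forall, E=exists)
Group into maximal same-type runs:
  Ex1 | Ax3 | Ex1 | Ax1 | Ex1 | Ax1 | Ex1
Number of blocks = 7

7


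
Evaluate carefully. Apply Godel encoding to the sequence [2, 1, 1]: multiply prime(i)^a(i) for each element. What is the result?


Encode each element as an exponent of the corresponding prime:
  2^2 = 4
  3^1 = 3
  5^1 = 5
Product = 4 * 3 * 5 = 60

60


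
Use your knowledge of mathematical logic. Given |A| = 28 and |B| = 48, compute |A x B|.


The Cartesian product A x B contains all ordered pairs (a, b).
|A x B| = |A| * |B| = 28 * 48 = 1344

1344


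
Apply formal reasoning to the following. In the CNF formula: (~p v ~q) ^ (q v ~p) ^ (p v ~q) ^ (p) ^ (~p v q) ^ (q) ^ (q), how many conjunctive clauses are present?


A CNF formula is a conjunction of clauses.
Clauses are separated by ^.
Counting the conjuncts: 7 clauses.

7


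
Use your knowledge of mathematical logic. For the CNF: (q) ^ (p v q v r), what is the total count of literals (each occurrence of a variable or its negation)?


Counting literals in each clause:
Clause 1: 1 literal(s)
Clause 2: 3 literal(s)
Total = 4

4


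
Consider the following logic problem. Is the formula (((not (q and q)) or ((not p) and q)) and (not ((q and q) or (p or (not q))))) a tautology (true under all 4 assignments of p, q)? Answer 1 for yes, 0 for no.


Check all 4 assignments:
p=0, q=0: 0
p=0, q=1: 0
p=1, q=0: 0
p=1, q=1: 0
Satisfying count = 0/4.
Tautology iff count = 4: no.

0


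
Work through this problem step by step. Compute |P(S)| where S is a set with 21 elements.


The power set of a set with n elements has 2^n elements.
|P(S)| = 2^21 = 2097152

2097152


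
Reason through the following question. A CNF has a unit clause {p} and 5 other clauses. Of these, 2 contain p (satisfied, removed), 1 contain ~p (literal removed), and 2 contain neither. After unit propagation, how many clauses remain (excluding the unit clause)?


Satisfied (removed): 2
Shortened (remain): 1
Unchanged (remain): 2
Remaining = 1 + 2 = 3

3


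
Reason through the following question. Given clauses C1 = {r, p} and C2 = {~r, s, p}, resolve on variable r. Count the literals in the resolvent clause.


Remove r from C1 and ~r from C2.
C1 remainder: {p}
C2 remainder: {s, p}
Union (resolvent): {p, s}
Resolvent has 2 literal(s).

2


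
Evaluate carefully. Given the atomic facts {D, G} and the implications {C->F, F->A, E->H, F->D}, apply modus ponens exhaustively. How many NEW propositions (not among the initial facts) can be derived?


Initial facts: {D, G}
Apply modus ponens to closure:
  (no implication fires)
Final known: {D, G}
New propositions: {(none)}
Count = 0

0


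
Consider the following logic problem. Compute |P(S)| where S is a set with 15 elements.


The power set of a set with n elements has 2^n elements.
|P(S)| = 2^15 = 32768

32768


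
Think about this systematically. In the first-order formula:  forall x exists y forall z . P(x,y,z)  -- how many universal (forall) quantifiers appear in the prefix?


Quantifier prefix: forall x exists y forall z
Mark each quantifier type:
  U E U
Universal count = 2, Existential count = 1
Asked for universal (forall) quantifiers: 2

2


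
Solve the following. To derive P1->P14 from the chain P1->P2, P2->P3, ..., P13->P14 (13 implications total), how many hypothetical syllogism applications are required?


With 13 implications in a chain connecting 14 propositions:
P1->P2, P2->P3, ..., P13->P14
Steps needed = (number of implications) - 1 = 13 - 1 = 12

12


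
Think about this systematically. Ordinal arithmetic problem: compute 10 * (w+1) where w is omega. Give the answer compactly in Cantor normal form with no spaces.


Compute 10 * (w+1).
Ordinal * is associative and left-distributive over +, but NOT commutative; for finite n>1, n*w = w but w*n stays w*n.
By left-distributivity: 10 * (w+1) = 10*w + 10*1 = w + 10 = w+10.
Result = w+10

w+10


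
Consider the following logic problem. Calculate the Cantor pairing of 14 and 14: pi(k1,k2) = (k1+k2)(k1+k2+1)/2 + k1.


k1 + k2 = 28
(k1+k2)(k1+k2+1)/2 = 28 * 29 / 2 = 406
pi = 406 + 14 = 420

420


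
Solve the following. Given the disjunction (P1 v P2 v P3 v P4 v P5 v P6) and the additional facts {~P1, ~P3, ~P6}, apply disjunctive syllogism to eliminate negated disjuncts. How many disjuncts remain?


Original disjuncts (6): P1, P2, P3, P4, P5, P6
Negated (eliminate): ~P1, ~P3, ~P6
Remaining disjuncts: P2, P4, P5
Count = 6 - 3 = 3

3


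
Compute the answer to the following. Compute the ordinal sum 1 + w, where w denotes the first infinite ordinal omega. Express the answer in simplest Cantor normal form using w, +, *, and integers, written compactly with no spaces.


Compute 1 + w.
Ordinal + is associative but NOT commutative; for finite n>0, n + w = w but w + n stays w+n.
Any finite left addend is absorbed by w on the right: 1 + w = w.
Result = w

w


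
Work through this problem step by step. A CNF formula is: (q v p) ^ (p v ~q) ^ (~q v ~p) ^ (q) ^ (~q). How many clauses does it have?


A CNF formula is a conjunction of clauses.
Clauses are separated by ^.
Counting the conjuncts: 5 clauses.

5


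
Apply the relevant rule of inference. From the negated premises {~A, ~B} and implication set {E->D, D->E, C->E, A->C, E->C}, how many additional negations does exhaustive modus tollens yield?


Initial negated facts: {~A, ~B}
Apply modus tollens to closure:
  (no implication fires)
Final negated: {~A, ~B}
New negations: {(none)}
Count = 0

0


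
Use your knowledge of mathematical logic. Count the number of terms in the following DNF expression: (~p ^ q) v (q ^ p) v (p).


A DNF formula is a disjunction of terms (conjunctions).
Terms are separated by v.
Counting the disjuncts: 3 terms.

3


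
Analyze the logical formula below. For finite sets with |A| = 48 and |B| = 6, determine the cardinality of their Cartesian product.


The Cartesian product A x B contains all ordered pairs (a, b).
|A x B| = |A| * |B| = 48 * 6 = 288

288


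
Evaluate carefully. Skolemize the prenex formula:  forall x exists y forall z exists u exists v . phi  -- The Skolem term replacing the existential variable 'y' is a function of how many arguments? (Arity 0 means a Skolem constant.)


Quantifier prefix: forall x exists y forall z exists u exists v
'y' is existentially quantified at position 2.
Universal variables preceding it: x
Skolem function arity = 1

1


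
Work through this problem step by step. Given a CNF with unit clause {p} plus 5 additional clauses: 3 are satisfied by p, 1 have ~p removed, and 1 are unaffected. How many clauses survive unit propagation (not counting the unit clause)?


Satisfied (removed): 3
Shortened (remain): 1
Unchanged (remain): 1
Remaining = 1 + 1 = 2

2


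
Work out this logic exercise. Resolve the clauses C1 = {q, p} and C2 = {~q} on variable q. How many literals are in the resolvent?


Remove q from C1 and ~q from C2.
C1 remainder: {p}
C2 remainder: {}
Union (resolvent): {p}
Resolvent has 1 literal(s).

1


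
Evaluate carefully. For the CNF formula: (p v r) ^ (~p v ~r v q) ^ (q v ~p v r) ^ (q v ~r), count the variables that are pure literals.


Check each variable for pure literal status:
p: mixed (not pure)
q: pure positive
r: mixed (not pure)
Pure literal count = 1

1


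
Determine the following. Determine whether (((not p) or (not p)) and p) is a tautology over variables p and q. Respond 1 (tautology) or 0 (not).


Check all 4 assignments:
p=0, q=0: 0
p=0, q=1: 0
p=1, q=0: 0
p=1, q=1: 0
Satisfying count = 0/4.
Tautology iff count = 4: no.

0


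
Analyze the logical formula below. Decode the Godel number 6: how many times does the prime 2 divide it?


Factorize 6 by dividing by 2 repeatedly.
Division steps: 2 divides 6 exactly 1 time(s).
Exponent of 2 = 1

1


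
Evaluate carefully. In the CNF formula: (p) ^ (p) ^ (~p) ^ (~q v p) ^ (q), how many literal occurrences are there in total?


Counting literals in each clause:
Clause 1: 1 literal(s)
Clause 2: 1 literal(s)
Clause 3: 1 literal(s)
Clause 4: 2 literal(s)
Clause 5: 1 literal(s)
Total = 6

6


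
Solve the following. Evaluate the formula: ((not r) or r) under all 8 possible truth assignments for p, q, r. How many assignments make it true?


Check all 8 assignments:
p=0, q=0, r=0: 1
p=0, q=0, r=1: 1
p=0, q=1, r=0: 1
p=0, q=1, r=1: 1
p=1, q=0, r=0: 1
p=1, q=0, r=1: 1
p=1, q=1, r=0: 1
p=1, q=1, r=1: 1
Count of True = 8

8


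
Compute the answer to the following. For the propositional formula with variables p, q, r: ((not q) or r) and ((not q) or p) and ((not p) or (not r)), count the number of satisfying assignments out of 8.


Evaluate all 8 assignments for p, q, r:
p=0, q=0, r=0: 1
p=0, q=0, r=1: 1
p=0, q=1, r=0: 0
p=0, q=1, r=1: 0
p=1, q=0, r=0: 1
p=1, q=0, r=1: 0
p=1, q=1, r=0: 0
p=1, q=1, r=1: 0
Satisfying count = 3

3


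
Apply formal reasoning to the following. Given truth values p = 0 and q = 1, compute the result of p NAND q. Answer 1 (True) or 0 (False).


p = 0, q = 1
Operation: p NAND q
Evaluate: 0 NAND 1 = 1

1


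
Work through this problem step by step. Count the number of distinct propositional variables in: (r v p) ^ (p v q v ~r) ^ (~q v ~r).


Identify each variable that appears in the formula.
Variables found: p, q, r
Count = 3

3


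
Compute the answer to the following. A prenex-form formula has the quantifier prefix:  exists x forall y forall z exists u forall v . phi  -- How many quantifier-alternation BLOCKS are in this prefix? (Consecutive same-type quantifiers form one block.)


Quantifier-type sequence: E A A E A  (A=forall, E=exists)
Group into maximal same-type runs:
  Ex1 | Ax2 | Ex1 | Ax1
Number of blocks = 4

4


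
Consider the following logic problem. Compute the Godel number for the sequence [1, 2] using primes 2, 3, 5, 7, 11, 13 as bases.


Encode each element as an exponent of the corresponding prime:
  2^1 = 2
  3^2 = 9
Product = 2 * 9 = 18

18


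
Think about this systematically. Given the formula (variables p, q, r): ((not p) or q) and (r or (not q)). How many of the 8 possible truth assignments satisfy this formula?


Evaluate all 8 assignments for p, q, r:
p=0, q=0, r=0: 1
p=0, q=0, r=1: 1
p=0, q=1, r=0: 0
p=0, q=1, r=1: 1
p=1, q=0, r=0: 0
p=1, q=0, r=1: 0
p=1, q=1, r=0: 0
p=1, q=1, r=1: 1
Satisfying count = 4

4


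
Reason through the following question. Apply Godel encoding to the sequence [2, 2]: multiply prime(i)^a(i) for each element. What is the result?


Encode each element as an exponent of the corresponding prime:
  2^2 = 4
  3^2 = 9
Product = 4 * 9 = 36

36


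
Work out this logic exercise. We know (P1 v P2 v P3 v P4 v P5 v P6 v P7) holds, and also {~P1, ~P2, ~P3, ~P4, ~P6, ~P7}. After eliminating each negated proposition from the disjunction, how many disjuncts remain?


Original disjuncts (7): P1, P2, P3, P4, P5, P6, P7
Negated (eliminate): ~P1, ~P2, ~P3, ~P4, ~P6, ~P7
Remaining disjuncts: P5
Count = 7 - 6 = 1

1


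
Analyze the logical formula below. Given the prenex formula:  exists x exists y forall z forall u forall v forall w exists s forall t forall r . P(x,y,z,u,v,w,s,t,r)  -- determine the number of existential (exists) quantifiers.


Quantifier prefix: exists x exists y forall z forall u forall v forall w exists s forall t forall r
Mark each quantifier type:
  E E U U U U E U U
Universal count = 6, Existential count = 3
Asked for existential (exists) quantifiers: 3

3


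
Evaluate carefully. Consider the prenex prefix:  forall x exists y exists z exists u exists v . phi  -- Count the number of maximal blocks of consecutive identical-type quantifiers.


Quantifier-type sequence: A E E E E  (A=forall, E=exists)
Group into maximal same-type runs:
  Ax1 | Ex4
Number of blocks = 2

2


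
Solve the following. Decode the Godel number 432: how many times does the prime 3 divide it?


Factorize 432 by dividing by 3 repeatedly.
Division steps: 3 divides 432 exactly 3 time(s).
Exponent of 3 = 3

3


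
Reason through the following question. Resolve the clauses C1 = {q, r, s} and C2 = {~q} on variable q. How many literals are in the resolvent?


Remove q from C1 and ~q from C2.
C1 remainder: {r, s}
C2 remainder: {}
Union (resolvent): {r, s}
Resolvent has 2 literal(s).

2


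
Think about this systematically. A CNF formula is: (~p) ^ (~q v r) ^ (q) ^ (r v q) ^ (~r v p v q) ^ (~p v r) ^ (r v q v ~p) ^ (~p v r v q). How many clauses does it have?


A CNF formula is a conjunction of clauses.
Clauses are separated by ^.
Counting the conjuncts: 8 clauses.

8


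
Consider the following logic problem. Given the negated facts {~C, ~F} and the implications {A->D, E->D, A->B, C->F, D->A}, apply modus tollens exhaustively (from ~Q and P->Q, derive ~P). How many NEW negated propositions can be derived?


Initial negated facts: {~C, ~F}
Apply modus tollens to closure:
  (no implication fires)
Final negated: {~C, ~F}
New negations: {(none)}
Count = 0

0


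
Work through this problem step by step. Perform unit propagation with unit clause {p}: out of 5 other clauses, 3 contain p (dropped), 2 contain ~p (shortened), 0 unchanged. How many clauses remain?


Satisfied (removed): 3
Shortened (remain): 2
Unchanged (remain): 0
Remaining = 2 + 0 = 2

2


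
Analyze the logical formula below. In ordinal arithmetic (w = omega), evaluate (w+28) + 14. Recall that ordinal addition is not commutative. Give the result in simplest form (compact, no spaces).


Compute (w+28) + 14.
Ordinal + is associative but NOT commutative; for finite n>0, n + w = w but w + n stays w+n.
By associativity: (w+28) + 14 = w + (28+14) = w+42.
Result = w+42

w+42


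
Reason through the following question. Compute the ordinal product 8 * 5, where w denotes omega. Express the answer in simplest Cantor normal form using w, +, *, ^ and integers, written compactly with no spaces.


Compute 8 * 5.
Ordinal * is associative and left-distributive over +, but NOT commutative; for finite n>1, n*w = w but w*n stays w*n.
Both finite; ordinal * agrees with natural *: 8 * 5 = 40.
Result = 40

40


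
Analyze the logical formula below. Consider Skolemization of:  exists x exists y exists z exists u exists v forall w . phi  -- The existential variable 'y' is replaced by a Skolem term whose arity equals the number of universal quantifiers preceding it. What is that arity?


Quantifier prefix: exists x exists y exists z exists u exists v forall w
'y' is existentially quantified at position 2.
No universal quantifiers precede it.
Skolem function arity = 0 (a Skolem constant)

0


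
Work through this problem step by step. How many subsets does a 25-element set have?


The power set of a set with n elements has 2^n elements.
|P(S)| = 2^25 = 33554432

33554432


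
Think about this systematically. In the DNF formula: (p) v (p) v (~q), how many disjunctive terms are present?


A DNF formula is a disjunction of terms (conjunctions).
Terms are separated by v.
Counting the disjuncts: 3 terms.

3


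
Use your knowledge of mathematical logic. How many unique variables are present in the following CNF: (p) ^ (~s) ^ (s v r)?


Identify each variable that appears in the formula.
Variables found: p, r, s
Count = 3

3


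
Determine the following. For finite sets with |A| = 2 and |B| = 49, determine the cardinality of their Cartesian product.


The Cartesian product A x B contains all ordered pairs (a, b).
|A x B| = |A| * |B| = 2 * 49 = 98

98


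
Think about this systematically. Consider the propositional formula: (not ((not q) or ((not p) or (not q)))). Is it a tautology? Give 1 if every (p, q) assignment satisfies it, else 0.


Check all 4 assignments:
p=0, q=0: 0
p=0, q=1: 0
p=1, q=0: 0
p=1, q=1: 1
Satisfying count = 1/4.
Tautology iff count = 4: no.

0


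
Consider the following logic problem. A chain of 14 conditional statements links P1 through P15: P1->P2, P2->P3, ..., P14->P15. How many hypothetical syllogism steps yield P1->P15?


With 14 implications in a chain connecting 15 propositions:
P1->P2, P2->P3, ..., P14->P15
Steps needed = (number of implications) - 1 = 14 - 1 = 13

13


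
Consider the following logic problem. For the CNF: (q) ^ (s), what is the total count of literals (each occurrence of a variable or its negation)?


Counting literals in each clause:
Clause 1: 1 literal(s)
Clause 2: 1 literal(s)
Total = 2

2


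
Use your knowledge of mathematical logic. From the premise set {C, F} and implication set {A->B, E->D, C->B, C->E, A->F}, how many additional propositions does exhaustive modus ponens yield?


Initial facts: {C, F}
Apply modus ponens to closure:
  C and C->B  =>  B
  C and C->E  =>  E
  E and E->D  =>  D
Final known: {B, C, D, E, F}
New propositions: {B, D, E}
Count = 3

3


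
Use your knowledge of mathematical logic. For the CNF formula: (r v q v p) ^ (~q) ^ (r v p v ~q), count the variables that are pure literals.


Check each variable for pure literal status:
p: pure positive
q: mixed (not pure)
r: pure positive
Pure literal count = 2

2


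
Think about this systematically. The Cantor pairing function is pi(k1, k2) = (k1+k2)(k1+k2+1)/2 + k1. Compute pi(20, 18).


k1 + k2 = 38
(k1+k2)(k1+k2+1)/2 = 38 * 39 / 2 = 741
pi = 741 + 20 = 761

761


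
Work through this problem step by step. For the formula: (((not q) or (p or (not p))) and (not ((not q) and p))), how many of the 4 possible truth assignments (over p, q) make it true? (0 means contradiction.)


Check all 4 assignments:
p=0, q=0: 1
p=0, q=1: 1
p=1, q=0: 0
p=1, q=1: 1
Count of True = 3

3


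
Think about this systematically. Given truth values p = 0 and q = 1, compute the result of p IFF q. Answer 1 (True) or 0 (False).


p = 0, q = 1
Operation: p IFF q
Evaluate: 0 IFF 1 = 0

0


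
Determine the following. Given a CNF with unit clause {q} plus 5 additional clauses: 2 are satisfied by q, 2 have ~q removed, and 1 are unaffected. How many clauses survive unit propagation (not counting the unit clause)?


Satisfied (removed): 2
Shortened (remain): 2
Unchanged (remain): 1
Remaining = 2 + 1 = 3

3


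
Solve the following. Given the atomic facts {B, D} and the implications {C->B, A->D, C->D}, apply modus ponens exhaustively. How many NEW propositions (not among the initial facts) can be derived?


Initial facts: {B, D}
Apply modus ponens to closure:
  (no implication fires)
Final known: {B, D}
New propositions: {(none)}
Count = 0

0
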